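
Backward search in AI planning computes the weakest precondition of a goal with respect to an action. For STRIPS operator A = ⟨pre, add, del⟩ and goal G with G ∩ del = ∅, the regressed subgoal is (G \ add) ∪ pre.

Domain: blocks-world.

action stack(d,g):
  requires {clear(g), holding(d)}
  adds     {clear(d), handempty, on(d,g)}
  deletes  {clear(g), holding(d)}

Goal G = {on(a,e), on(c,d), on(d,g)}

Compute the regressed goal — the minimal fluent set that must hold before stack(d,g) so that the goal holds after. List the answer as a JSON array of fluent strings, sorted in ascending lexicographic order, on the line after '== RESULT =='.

Regress:
  G ∩ del = {}  (empty — regression defined)
  G \ add = {on(a,e), on(c,d), on(d,g)} \ {clear(d), handempty, on(d,g)} = {on(a,e), on(c,d)}
  ∪ pre   = {on(a,e), on(c,d)} ∪ {clear(g), holding(d)}
          = {clear(g), holding(d), on(a,e), on(c,d)}

== RESULT ==
["clear(g)", "holding(d)", "on(a,e)", "on(c,d)"]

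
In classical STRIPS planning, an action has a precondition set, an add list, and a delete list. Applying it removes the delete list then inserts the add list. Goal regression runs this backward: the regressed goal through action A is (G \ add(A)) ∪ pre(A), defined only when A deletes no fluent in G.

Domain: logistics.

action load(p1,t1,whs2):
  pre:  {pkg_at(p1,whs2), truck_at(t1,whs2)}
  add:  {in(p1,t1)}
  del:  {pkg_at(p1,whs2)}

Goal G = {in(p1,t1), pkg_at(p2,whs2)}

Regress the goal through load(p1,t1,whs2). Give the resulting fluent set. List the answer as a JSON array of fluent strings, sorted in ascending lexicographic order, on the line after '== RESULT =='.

Regress:
  G ∩ del = {}  (empty — regression defined)
  G \ add = {in(p1,t1), pkg_at(p2,whs2)} \ {in(p1,t1)} = {pkg_at(p2,whs2)}
  ∪ pre   = {pkg_at(p2,whs2)} ∪ {pkg_at(p1,whs2), truck_at(t1,whs2)}
          = {pkg_at(p1,whs2), pkg_at(p2,whs2), truck_at(t1,whs2)}

== RESULT ==
["pkg_at(p1,whs2)", "pkg_at(p2,whs2)", "truck_at(t1,whs2)"]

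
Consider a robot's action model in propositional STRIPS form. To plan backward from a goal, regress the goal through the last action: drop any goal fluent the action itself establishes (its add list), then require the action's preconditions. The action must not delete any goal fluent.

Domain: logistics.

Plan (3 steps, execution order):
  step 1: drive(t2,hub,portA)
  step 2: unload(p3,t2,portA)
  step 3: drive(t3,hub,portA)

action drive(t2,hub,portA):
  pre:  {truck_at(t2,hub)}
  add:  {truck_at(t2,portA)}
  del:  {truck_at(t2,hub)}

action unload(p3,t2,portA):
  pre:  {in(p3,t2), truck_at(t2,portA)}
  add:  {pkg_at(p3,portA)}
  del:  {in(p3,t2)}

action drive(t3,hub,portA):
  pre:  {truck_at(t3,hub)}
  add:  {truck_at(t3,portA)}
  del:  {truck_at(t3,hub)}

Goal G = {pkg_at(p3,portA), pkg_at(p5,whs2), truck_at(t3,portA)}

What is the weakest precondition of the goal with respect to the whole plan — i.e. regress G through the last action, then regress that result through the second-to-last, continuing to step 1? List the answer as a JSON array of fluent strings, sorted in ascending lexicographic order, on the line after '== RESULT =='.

Work backward from the goal:
  through step 3 (drive(t3,hub,portA)): drop {truck_at(t3,portA)}, keep {pkg_at(p3,portA), pkg_at(p5,whs2)}, require {truck_at(t3,hub)}
    → {pkg_at(p3,portA), pkg_at(p5,whs2), truck_at(t3,hub)}
  through step 2 (unload(p3,t2,portA)): drop {pkg_at(p3,portA)}, keep {pkg_at(p5,whs2), truck_at(t3,hub)}, require {in(p3,t2), truck_at(t2,portA)}
    → {in(p3,t2), pkg_at(p5,whs2), truck_at(t2,portA), truck_at(t3,hub)}
  through step 1 (drive(t2,hub,portA)): drop {truck_at(t2,portA)}, keep {in(p3,t2), pkg_at(p5,whs2), truck_at(t3,hub)}, require {truck_at(t2,hub)}
    → {in(p3,t2), pkg_at(p5,whs2), truck_at(t2,hub), truck_at(t3,hub)}

== RESULT ==
["in(p3,t2)", "pkg_at(p5,whs2)", "truck_at(t2,hub)", "truck_at(t3,hub)"]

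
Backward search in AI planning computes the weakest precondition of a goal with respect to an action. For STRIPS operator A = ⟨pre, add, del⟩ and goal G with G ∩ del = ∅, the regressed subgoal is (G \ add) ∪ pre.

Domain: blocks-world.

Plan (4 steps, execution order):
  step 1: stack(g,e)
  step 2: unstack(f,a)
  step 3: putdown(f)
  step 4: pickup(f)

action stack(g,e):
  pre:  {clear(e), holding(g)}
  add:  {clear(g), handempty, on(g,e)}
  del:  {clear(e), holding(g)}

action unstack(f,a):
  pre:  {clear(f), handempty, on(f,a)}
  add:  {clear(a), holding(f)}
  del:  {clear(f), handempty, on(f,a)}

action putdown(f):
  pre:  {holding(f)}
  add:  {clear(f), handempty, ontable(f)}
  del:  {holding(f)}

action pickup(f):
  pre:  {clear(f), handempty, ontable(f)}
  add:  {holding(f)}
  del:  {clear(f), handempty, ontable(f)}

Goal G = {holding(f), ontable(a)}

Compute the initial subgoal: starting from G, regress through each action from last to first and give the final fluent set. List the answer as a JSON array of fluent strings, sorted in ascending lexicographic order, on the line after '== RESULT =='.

Work backward from the goal:
  through step 4 (pickup(f)): drop {holding(f)}, keep {ontable(a)}, require {clear(f), handempty, ontable(f)}
    → {clear(f), handempty, ontable(a), ontable(f)}
  through step 3 (putdown(f)): drop {clear(f), handempty, ontable(f)}, keep {ontable(a)}, require {holding(f)}
    → {holding(f), ontable(a)}
  through step 2 (unstack(f,a)): drop {holding(f)}, keep {ontable(a)}, require {clear(f), handempty, on(f,a)}
    → {clear(f), handempty, on(f,a), ontable(a)}
  through step 1 (stack(g,e)): drop {handempty}, keep {clear(f), on(f,a), ontable(a)}, require {clear(e), holding(g)}
    → {clear(e), clear(f), holding(g), on(f,a), ontable(a)}

== RESULT ==
["clear(e)", "clear(f)", "holding(g)", "on(f,a)", "ontable(a)"]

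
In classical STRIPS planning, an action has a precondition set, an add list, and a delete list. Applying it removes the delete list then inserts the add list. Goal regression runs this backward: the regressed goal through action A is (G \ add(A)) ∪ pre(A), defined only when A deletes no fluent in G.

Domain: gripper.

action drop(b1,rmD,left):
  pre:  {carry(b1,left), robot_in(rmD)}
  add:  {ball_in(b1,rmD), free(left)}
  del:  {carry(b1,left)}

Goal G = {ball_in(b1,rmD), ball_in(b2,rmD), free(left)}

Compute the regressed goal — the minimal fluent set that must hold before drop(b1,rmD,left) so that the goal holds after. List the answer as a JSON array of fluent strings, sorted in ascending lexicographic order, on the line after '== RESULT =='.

Compute (G \ add) ∪ pre:
  G ∩ del = {}  (empty — regression defined)
  G \ add = {ball_in(b1,rmD), ball_in(b2,rmD), free(left)} \ {ball_in(b1,rmD), free(left)} = {ball_in(b2,rmD)}
  ∪ pre   = {ball_in(b2,rmD)} ∪ {carry(b1,left), robot_in(rmD)}
          = {ball_in(b2,rmD), carry(b1,left), robot_in(rmD)}

== RESULT ==
["ball_in(b2,rmD)", "carry(b1,left)", "robot_in(rmD)"]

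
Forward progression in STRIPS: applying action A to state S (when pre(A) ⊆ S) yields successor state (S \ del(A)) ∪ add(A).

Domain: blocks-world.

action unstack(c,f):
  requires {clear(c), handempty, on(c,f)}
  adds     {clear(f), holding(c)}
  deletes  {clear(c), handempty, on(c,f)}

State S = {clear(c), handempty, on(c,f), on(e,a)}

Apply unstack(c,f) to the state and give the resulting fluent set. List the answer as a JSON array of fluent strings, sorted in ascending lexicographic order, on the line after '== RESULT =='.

Compute (S \ del) ∪ add:
  pre ⊆ S: {clear(c), handempty, on(c,f)} ⊆ S  — applicable
  S \ del = {on(e,a)}
  ∪ add   = {clear(f), holding(c), on(e,a)}

== RESULT ==
["clear(f)", "holding(c)", "on(e,a)"]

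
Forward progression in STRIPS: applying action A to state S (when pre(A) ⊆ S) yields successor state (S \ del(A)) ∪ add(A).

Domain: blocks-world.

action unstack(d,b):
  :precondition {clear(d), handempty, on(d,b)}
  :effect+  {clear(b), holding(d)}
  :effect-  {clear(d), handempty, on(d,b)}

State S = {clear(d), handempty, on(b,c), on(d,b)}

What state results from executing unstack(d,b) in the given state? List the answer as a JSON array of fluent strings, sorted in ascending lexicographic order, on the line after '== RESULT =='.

Compute (S \ del) ∪ add:
  pre ⊆ S: {clear(d), handempty, on(d,b)} ⊆ S  — applicable
  S \ del = {on(b,c)}
  ∪ add   = {clear(b), holding(d), on(b,c)}

== RESULT ==
["clear(b)", "holding(d)", "on(b,c)"]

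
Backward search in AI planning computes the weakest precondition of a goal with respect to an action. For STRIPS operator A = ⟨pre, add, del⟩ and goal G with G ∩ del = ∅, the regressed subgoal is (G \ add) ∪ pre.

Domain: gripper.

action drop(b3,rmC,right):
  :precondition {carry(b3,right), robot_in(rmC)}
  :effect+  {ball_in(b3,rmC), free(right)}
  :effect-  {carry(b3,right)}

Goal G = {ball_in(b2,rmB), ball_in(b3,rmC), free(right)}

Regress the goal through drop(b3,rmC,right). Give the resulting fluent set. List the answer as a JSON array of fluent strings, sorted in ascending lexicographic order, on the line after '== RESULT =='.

Compute (G \ add) ∪ pre:
  G ∩ del = {}  (empty — regression defined)
  G \ add = {ball_in(b2,rmB), ball_in(b3,rmC), free(right)} \ {ball_in(b3,rmC), free(right)} = {ball_in(b2,rmB)}
  ∪ pre   = {ball_in(b2,rmB)} ∪ {carry(b3,right), robot_in(rmC)}
          = {ball_in(b2,rmB), carry(b3,right), robot_in(rmC)}

== RESULT ==
["ball_in(b2,rmB)", "carry(b3,right)", "robot_in(rmC)"]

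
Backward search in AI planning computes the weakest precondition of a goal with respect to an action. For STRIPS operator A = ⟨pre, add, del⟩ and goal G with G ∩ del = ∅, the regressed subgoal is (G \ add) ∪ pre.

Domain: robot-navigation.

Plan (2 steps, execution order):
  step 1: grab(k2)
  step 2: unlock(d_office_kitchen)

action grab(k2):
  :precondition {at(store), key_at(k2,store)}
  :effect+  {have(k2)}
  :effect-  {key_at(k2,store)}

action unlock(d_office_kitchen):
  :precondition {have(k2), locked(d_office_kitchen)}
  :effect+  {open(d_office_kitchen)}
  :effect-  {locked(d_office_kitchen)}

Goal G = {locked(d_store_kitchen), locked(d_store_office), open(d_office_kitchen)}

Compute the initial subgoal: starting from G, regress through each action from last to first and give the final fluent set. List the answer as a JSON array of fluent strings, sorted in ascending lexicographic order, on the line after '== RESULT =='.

Work backward from the goal:
  through step 2 (unlock(d_office_kitchen)): drop {open(d_office_kitchen)}, keep {locked(d_store_kitchen), locked(d_store_office)}, require {have(k2), locked(d_office_kitchen)}
    → {have(k2), locked(d_office_kitchen), locked(d_store_kitchen), locked(d_store_office)}
  through step 1 (grab(k2)): drop {have(k2)}, keep {locked(d_office_kitchen), locked(d_store_kitchen), locked(d_store_office)}, require {at(store), key_at(k2,store)}
    → {at(store), key_at(k2,store), locked(d_office_kitchen), locked(d_store_kitchen), locked(d_store_office)}

== RESULT ==
["at(store)", "key_at(k2,store)", "locked(d_office_kitchen)", "locked(d_store_kitchen)", "locked(d_store_office)"]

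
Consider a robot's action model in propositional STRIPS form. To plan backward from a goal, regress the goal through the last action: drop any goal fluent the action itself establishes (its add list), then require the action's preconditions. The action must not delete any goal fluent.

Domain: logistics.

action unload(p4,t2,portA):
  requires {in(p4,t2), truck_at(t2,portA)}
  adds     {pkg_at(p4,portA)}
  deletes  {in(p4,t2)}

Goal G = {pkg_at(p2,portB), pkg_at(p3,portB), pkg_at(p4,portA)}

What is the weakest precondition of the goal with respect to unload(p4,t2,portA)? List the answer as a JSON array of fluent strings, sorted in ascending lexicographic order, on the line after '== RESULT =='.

Regress:
  G ∩ del = {}  (empty — regression defined)
  G \ add = {pkg_at(p2,portB), pkg_at(p3,portB), pkg_at(p4,portA)} \ {pkg_at(p4,portA)} = {pkg_at(p2,portB), pkg_at(p3,portB)}
  ∪ pre   = {pkg_at(p2,portB), pkg_at(p3,portB)} ∪ {in(p4,t2), truck_at(t2,portA)}
          = {in(p4,t2), pkg_at(p2,portB), pkg_at(p3,portB), truck_at(t2,portA)}

== RESULT ==
["in(p4,t2)", "pkg_at(p2,portB)", "pkg_at(p3,portB)", "truck_at(t2,portA)"]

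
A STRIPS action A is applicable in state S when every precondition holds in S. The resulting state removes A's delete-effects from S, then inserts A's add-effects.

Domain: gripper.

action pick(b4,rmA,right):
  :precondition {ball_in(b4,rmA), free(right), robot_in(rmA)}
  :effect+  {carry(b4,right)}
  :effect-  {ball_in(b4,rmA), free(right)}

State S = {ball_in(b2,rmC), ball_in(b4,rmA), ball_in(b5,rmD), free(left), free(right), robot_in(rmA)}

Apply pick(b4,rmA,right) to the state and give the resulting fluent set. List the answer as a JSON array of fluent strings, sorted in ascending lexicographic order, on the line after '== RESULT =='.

Compute (S \ del) ∪ add:
  pre ⊆ S: {ball_in(b4,rmA), free(right), robot_in(rmA)} ⊆ S  — applicable
  S \ del = {ball_in(b2,rmC), ball_in(b5,rmD), free(left), robot_in(rmA)}
  ∪ add   = {ball_in(b2,rmC), ball_in(b5,rmD), carry(b4,right), free(left), robot_in(rmA)}

== RESULT ==
["ball_in(b2,rmC)", "ball_in(b5,rmD)", "carry(b4,right)", "free(left)", "robot_in(rmA)"]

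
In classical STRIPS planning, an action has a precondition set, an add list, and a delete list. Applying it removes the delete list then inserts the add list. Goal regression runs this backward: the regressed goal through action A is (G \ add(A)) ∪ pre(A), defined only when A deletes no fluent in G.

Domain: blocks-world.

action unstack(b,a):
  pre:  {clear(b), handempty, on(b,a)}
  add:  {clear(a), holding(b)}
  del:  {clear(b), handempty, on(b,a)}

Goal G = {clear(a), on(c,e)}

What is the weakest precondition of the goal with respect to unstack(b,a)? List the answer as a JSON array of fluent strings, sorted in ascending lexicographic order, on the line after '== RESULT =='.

Compute (G \ add) ∪ pre:
  G ∩ del = {}  (empty — regression defined)
  G \ add = {clear(a), on(c,e)} \ {clear(a), holding(b)} = {on(c,e)}
  ∪ pre   = {on(c,e)} ∪ {clear(b), handempty, on(b,a)}
          = {clear(b), handempty, on(b,a), on(c,e)}

== RESULT ==
["clear(b)", "handempty", "on(b,a)", "on(c,e)"]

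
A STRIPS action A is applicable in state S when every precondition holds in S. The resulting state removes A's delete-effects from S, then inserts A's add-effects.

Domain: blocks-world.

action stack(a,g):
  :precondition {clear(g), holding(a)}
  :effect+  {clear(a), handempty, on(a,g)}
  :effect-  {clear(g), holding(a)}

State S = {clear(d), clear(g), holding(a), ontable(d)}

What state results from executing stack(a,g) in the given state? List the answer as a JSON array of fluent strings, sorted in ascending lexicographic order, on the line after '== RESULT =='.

Compute (S \ del) ∪ add:
  pre ⊆ S: {clear(g), holding(a)} ⊆ S  — applicable
  S \ del = {clear(d), ontable(d)}
  ∪ add   = {clear(a), clear(d), handempty, on(a,g), ontable(d)}

== RESULT ==
["clear(a)", "clear(d)", "handempty", "on(a,g)", "ontable(d)"]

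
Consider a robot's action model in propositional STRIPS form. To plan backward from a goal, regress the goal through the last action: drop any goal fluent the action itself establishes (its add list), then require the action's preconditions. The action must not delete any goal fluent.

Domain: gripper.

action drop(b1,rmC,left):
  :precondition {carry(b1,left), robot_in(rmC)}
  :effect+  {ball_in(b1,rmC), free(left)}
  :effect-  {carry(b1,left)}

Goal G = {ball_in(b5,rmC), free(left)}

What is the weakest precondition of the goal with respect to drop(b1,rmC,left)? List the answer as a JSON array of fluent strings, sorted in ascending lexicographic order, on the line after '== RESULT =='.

Regress:
  G ∩ del = {}  (empty — regression defined)
  G \ add = {ball_in(b5,rmC), free(left)} \ {ball_in(b1,rmC), free(left)} = {ball_in(b5,rmC)}
  ∪ pre   = {ball_in(b5,rmC)} ∪ {carry(b1,left), robot_in(rmC)}
          = {ball_in(b5,rmC), carry(b1,left), robot_in(rmC)}

== RESULT ==
["ball_in(b5,rmC)", "carry(b1,left)", "robot_in(rmC)"]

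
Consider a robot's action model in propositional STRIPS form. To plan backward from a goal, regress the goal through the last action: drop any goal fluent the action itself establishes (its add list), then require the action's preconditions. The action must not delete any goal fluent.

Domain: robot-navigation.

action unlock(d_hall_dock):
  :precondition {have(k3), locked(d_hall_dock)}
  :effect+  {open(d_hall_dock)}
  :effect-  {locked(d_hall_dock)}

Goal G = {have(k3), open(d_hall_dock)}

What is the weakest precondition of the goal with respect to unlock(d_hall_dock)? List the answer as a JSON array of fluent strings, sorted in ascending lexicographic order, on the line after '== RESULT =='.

Regress:
  G ∩ del = {}  (empty — regression defined)
  G \ add = {have(k3), open(d_hall_dock)} \ {open(d_hall_dock)} = {have(k3)}
  ∪ pre   = {have(k3)} ∪ {have(k3), locked(d_hall_dock)}
          = {have(k3), locked(d_hall_dock)}

== RESULT ==
["have(k3)", "locked(d_hall_dock)"]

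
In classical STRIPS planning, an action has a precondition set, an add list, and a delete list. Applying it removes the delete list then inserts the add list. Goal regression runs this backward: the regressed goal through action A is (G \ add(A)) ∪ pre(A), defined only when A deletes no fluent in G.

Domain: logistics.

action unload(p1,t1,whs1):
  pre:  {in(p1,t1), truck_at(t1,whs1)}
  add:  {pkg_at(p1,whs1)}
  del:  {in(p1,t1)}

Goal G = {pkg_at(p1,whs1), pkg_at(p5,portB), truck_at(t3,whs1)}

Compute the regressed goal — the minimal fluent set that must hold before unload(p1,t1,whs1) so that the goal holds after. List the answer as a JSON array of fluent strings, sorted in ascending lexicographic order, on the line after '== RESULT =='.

Regress:
  G ∩ del = {}  (empty — regression defined)
  G \ add = {pkg_at(p1,whs1), pkg_at(p5,portB), truck_at(t3,whs1)} \ {pkg_at(p1,whs1)} = {pkg_at(p5,portB), truck_at(t3,whs1)}
  ∪ pre   = {pkg_at(p5,portB), truck_at(t3,whs1)} ∪ {in(p1,t1), truck_at(t1,whs1)}
          = {in(p1,t1), pkg_at(p5,portB), truck_at(t1,whs1), truck_at(t3,whs1)}

== RESULT ==
["in(p1,t1)", "pkg_at(p5,portB)", "truck_at(t1,whs1)", "truck_at(t3,whs1)"]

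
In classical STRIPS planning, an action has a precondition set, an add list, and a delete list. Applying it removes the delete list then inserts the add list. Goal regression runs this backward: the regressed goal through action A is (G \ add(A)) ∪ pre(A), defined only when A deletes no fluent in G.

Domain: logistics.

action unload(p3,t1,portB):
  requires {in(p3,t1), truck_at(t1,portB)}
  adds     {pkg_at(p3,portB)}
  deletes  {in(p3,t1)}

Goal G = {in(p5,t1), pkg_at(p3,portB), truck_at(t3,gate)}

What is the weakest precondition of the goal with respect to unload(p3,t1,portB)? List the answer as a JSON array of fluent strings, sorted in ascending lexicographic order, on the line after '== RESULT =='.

Compute (G \ add) ∪ pre:
  G ∩ del = {}  (empty — regression defined)
  G \ add = {in(p5,t1), pkg_at(p3,portB), truck_at(t3,gate)} \ {pkg_at(p3,portB)} = {in(p5,t1), truck_at(t3,gate)}
  ∪ pre   = {in(p5,t1), truck_at(t3,gate)} ∪ {in(p3,t1), truck_at(t1,portB)}
          = {in(p3,t1), in(p5,t1), truck_at(t1,portB), truck_at(t3,gate)}

== RESULT ==
["in(p3,t1)", "in(p5,t1)", "truck_at(t1,portB)", "truck_at(t3,gate)"]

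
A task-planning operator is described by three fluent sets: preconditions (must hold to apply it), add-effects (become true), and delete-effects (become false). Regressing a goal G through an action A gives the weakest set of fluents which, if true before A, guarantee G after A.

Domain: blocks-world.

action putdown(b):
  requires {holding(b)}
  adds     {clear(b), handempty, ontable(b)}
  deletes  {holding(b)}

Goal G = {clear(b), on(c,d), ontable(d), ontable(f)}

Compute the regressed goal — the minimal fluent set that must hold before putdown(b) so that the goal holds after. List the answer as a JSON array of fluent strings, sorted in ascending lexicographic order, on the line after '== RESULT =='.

Compute (G \ add) ∪ pre:
  G ∩ del = {}  (empty — regression defined)
  G \ add = {clear(b), on(c,d), ontable(d), ontable(f)} \ {clear(b), handempty, ontable(b)} = {on(c,d), ontable(d), ontable(f)}
  ∪ pre   = {on(c,d), ontable(d), ontable(f)} ∪ {holding(b)}
          = {holding(b), on(c,d), ontable(d), ontable(f)}

== RESULT ==
["holding(b)", "on(c,d)", "ontable(d)", "ontable(f)"]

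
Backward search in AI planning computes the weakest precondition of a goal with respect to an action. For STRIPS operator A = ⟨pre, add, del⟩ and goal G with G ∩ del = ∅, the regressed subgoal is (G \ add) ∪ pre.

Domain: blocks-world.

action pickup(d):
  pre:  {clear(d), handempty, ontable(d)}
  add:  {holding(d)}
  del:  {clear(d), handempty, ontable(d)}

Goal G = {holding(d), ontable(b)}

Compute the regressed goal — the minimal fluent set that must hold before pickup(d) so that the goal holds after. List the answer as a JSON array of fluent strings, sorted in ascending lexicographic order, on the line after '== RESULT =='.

Compute (G \ add) ∪ pre:
  G ∩ del = {}  (empty — regression defined)
  G \ add = {holding(d), ontable(b)} \ {holding(d)} = {ontable(b)}
  ∪ pre   = {ontable(b)} ∪ {clear(d), handempty, ontable(d)}
          = {clear(d), handempty, ontable(b), ontable(d)}

== RESULT ==
["clear(d)", "handempty", "ontable(b)", "ontable(d)"]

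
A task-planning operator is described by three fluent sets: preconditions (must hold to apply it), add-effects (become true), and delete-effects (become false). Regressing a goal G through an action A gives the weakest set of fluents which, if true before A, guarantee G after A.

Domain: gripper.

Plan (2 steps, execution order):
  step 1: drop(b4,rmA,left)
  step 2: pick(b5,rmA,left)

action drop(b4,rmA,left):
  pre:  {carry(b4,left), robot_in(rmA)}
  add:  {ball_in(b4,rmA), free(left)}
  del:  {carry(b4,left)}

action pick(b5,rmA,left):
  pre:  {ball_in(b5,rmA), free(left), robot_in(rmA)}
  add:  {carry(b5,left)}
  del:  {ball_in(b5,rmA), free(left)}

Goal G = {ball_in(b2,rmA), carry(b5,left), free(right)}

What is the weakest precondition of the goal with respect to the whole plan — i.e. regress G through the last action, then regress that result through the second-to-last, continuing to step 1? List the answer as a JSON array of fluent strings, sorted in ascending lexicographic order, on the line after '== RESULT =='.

Regress step by step:
  through step 2 (pick(b5,rmA,left)): drop {carry(b5,left)}, keep {ball_in(b2,rmA), free(right)}, require {ball_in(b5,rmA), free(left), robot_in(rmA)}
    → {ball_in(b2,rmA), ball_in(b5,rmA), free(left), free(right), robot_in(rmA)}
  through step 1 (drop(b4,rmA,left)): drop {free(left)}, keep {ball_in(b2,rmA), ball_in(b5,rmA), free(right), robot_in(rmA)}, require {carry(b4,left), robot_in(rmA)}
    → {ball_in(b2,rmA), ball_in(b5,rmA), carry(b4,left), free(right), robot_in(rmA)}

== RESULT ==
["ball_in(b2,rmA)", "ball_in(b5,rmA)", "carry(b4,left)", "free(right)", "robot_in(rmA)"]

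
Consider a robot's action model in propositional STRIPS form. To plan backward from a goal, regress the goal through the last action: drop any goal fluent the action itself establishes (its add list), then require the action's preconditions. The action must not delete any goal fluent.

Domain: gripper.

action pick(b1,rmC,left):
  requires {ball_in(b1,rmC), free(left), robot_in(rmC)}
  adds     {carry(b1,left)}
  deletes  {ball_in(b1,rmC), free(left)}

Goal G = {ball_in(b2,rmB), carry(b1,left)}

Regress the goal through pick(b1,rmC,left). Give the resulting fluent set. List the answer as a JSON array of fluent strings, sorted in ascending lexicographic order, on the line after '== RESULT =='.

Compute (G \ add) ∪ pre:
  G ∩ del = {}  (empty — regression defined)
  G \ add = {ball_in(b2,rmB), carry(b1,left)} \ {carry(b1,left)} = {ball_in(b2,rmB)}
  ∪ pre   = {ball_in(b2,rmB)} ∪ {ball_in(b1,rmC), free(left), robot_in(rmC)}
          = {ball_in(b1,rmC), ball_in(b2,rmB), free(left), robot_in(rmC)}

== RESULT ==
["ball_in(b1,rmC)", "ball_in(b2,rmB)", "free(left)", "robot_in(rmC)"]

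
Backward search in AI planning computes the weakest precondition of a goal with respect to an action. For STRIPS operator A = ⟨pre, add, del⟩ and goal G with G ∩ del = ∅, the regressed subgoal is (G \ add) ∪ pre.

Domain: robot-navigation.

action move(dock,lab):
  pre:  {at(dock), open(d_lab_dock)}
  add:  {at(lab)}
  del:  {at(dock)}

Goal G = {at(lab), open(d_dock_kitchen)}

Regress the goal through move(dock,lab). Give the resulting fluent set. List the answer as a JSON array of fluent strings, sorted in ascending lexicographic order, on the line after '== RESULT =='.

Compute (G \ add) ∪ pre:
  G ∩ del = {}  (empty — regression defined)
  G \ add = {at(lab), open(d_dock_kitchen)} \ {at(lab)} = {open(d_dock_kitchen)}
  ∪ pre   = {open(d_dock_kitchen)} ∪ {at(dock), open(d_lab_dock)}
          = {at(dock), open(d_dock_kitchen), open(d_lab_dock)}

== RESULT ==
["at(dock)", "open(d_dock_kitchen)", "open(d_lab_dock)"]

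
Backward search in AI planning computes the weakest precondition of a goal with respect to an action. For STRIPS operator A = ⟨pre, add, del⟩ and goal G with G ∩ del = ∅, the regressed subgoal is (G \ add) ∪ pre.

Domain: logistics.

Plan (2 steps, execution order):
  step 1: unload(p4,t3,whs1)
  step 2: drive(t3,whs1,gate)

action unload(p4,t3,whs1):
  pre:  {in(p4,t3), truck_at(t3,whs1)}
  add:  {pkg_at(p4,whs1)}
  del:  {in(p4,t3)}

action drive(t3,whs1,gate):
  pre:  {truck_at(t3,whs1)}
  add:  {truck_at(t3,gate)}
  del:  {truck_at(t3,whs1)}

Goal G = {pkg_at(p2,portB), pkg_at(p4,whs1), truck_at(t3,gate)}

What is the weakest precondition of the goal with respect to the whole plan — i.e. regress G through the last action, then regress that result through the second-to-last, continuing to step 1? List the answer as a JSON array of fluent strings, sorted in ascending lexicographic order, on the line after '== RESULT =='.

Work backward from the goal:
  through step 2 (drive(t3,whs1,gate)): drop {truck_at(t3,gate)}, keep {pkg_at(p2,portB), pkg_at(p4,whs1)}, require {truck_at(t3,whs1)}
    → {pkg_at(p2,portB), pkg_at(p4,whs1), truck_at(t3,whs1)}
  through step 1 (unload(p4,t3,whs1)): drop {pkg_at(p4,whs1)}, keep {pkg_at(p2,portB), truck_at(t3,whs1)}, require {in(p4,t3), truck_at(t3,whs1)}
    → {in(p4,t3), pkg_at(p2,portB), truck_at(t3,whs1)}

== RESULT ==
["in(p4,t3)", "pkg_at(p2,portB)", "truck_at(t3,whs1)"]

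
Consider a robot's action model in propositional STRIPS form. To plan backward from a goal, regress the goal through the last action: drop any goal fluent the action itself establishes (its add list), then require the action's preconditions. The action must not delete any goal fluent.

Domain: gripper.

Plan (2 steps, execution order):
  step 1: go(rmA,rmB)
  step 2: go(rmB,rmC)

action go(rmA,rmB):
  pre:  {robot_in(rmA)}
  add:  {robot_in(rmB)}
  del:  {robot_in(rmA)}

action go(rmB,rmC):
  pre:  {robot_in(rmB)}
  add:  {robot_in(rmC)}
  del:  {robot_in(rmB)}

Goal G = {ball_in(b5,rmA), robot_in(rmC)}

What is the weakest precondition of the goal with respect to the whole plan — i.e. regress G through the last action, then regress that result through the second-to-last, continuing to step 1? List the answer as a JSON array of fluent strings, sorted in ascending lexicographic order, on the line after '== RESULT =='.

Work backward from the goal:
  through step 2 (go(rmB,rmC)): drop {robot_in(rmC)}, keep {ball_in(b5,rmA)}, require {robot_in(rmB)}
    → {ball_in(b5,rmA), robot_in(rmB)}
  through step 1 (go(rmA,rmB)): drop {robot_in(rmB)}, keep {ball_in(b5,rmA)}, require {robot_in(rmA)}
    → {ball_in(b5,rmA), robot_in(rmA)}

== RESULT ==
["ball_in(b5,rmA)", "robot_in(rmA)"]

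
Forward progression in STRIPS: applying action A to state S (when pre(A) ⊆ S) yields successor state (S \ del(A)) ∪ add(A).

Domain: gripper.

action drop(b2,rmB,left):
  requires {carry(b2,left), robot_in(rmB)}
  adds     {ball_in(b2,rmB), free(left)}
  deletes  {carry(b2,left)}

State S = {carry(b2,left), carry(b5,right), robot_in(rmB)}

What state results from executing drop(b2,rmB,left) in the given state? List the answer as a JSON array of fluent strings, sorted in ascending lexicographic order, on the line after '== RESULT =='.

Compute (S \ del) ∪ add:
  pre ⊆ S: {carry(b2,left), robot_in(rmB)} ⊆ S  — applicable
  S \ del = {carry(b5,right), robot_in(rmB)}
  ∪ add   = {ball_in(b2,rmB), carry(b5,right), free(left), robot_in(rmB)}

== RESULT ==
["ball_in(b2,rmB)", "carry(b5,right)", "free(left)", "robot_in(rmB)"]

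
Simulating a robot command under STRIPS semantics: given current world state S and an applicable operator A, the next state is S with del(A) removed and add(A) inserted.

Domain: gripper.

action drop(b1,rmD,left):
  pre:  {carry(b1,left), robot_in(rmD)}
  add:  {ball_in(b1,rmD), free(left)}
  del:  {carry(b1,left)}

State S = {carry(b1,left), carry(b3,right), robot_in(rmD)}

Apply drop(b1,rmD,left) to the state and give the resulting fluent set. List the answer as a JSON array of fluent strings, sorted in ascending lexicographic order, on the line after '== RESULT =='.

Progress:
  pre ⊆ S: {carry(b1,left), robot_in(rmD)} ⊆ S  — applicable
  S \ del = {carry(b3,right), robot_in(rmD)}
  ∪ add   = {ball_in(b1,rmD), carry(b3,right), free(left), robot_in(rmD)}

== RESULT ==
["ball_in(b1,rmD)", "carry(b3,right)", "free(left)", "robot_in(rmD)"]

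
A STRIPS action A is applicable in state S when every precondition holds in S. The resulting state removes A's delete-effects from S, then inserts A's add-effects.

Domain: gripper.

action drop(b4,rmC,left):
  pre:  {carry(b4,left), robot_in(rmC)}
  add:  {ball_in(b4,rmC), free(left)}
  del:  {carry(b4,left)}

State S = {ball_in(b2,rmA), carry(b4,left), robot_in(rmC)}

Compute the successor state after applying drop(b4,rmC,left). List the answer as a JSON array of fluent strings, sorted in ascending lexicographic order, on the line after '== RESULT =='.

Progress:
  pre ⊆ S: {carry(b4,left), robot_in(rmC)} ⊆ S  — applicable
  S \ del = {ball_in(b2,rmA), robot_in(rmC)}
  ∪ add   = {ball_in(b2,rmA), ball_in(b4,rmC), free(left), robot_in(rmC)}

== RESULT ==
["ball_in(b2,rmA)", "ball_in(b4,rmC)", "free(left)", "robot_in(rmC)"]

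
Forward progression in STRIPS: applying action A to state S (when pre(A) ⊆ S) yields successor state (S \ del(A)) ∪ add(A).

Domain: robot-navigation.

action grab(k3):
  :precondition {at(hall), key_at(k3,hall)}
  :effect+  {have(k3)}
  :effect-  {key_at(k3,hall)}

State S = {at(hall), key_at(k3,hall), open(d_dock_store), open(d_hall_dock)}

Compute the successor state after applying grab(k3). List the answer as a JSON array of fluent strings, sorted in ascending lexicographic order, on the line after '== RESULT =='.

Progress:
  pre ⊆ S: {at(hall), key_at(k3,hall)} ⊆ S  — applicable
  S \ del = {at(hall), open(d_dock_store), open(d_hall_dock)}
  ∪ add   = {at(hall), have(k3), open(d_dock_store), open(d_hall_dock)}

== RESULT ==
["at(hall)", "have(k3)", "open(d_dock_store)", "open(d_hall_dock)"]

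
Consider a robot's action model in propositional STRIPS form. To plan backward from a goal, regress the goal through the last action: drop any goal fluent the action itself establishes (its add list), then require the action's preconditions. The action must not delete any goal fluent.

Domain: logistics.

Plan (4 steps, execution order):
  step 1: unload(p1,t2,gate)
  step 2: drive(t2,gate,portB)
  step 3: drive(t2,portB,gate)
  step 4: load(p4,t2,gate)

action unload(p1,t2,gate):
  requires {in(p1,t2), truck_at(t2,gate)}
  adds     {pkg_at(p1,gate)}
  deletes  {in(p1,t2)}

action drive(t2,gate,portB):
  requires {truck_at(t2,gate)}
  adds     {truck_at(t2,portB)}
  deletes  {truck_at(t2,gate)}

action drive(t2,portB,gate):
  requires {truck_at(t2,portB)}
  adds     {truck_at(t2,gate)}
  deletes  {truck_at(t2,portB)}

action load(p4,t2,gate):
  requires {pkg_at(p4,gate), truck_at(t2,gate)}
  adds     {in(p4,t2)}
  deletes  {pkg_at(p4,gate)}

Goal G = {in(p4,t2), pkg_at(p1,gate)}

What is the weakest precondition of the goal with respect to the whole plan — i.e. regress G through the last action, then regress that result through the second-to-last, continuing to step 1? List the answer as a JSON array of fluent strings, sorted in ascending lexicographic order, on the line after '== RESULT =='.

Regress step by step:
  through step 4 (load(p4,t2,gate)): drop {in(p4,t2)}, keep {pkg_at(p1,gate)}, require {pkg_at(p4,gate), truck_at(t2,gate)}
    → {pkg_at(p1,gate), pkg_at(p4,gate), truck_at(t2,gate)}
  through step 3 (drive(t2,portB,gate)): drop {truck_at(t2,gate)}, keep {pkg_at(p1,gate), pkg_at(p4,gate)}, require {truck_at(t2,portB)}
    → {pkg_at(p1,gate), pkg_at(p4,gate), truck_at(t2,portB)}
  through step 2 (drive(t2,gate,portB)): drop {truck_at(t2,portB)}, keep {pkg_at(p1,gate), pkg_at(p4,gate)}, require {truck_at(t2,gate)}
    → {pkg_at(p1,gate), pkg_at(p4,gate), truck_at(t2,gate)}
  through step 1 (unload(p1,t2,gate)): drop {pkg_at(p1,gate)}, keep {pkg_at(p4,gate), truck_at(t2,gate)}, require {in(p1,t2), truck_at(t2,gate)}
    → {in(p1,t2), pkg_at(p4,gate), truck_at(t2,gate)}

== RESULT ==
["in(p1,t2)", "pkg_at(p4,gate)", "truck_at(t2,gate)"]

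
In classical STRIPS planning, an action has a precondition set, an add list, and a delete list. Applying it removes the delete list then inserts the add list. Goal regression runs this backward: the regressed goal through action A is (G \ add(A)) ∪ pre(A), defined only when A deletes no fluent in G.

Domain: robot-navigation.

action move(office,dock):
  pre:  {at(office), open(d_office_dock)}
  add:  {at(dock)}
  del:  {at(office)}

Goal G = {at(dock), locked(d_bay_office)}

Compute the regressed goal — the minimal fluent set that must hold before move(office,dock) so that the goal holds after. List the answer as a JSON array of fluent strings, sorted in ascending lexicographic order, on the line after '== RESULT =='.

Regress:
  G ∩ del = {}  (empty — regression defined)
  G \ add = {at(dock), locked(d_bay_office)} \ {at(dock)} = {locked(d_bay_office)}
  ∪ pre   = {locked(d_bay_office)} ∪ {at(office), open(d_office_dock)}
          = {at(office), locked(d_bay_office), open(d_office_dock)}

== RESULT ==
["at(office)", "locked(d_bay_office)", "open(d_office_dock)"]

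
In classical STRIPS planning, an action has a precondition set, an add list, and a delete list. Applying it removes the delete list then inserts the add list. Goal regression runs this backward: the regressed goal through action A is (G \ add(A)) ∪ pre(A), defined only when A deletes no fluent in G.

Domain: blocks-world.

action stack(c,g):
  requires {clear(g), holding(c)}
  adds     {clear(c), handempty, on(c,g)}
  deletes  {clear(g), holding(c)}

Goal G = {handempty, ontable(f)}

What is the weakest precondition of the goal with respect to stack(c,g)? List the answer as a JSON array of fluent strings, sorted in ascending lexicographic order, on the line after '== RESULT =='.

Compute (G \ add) ∪ pre:
  G ∩ del = {}  (empty — regression defined)
  G \ add = {handempty, ontable(f)} \ {clear(c), handempty, on(c,g)} = {ontable(f)}
  ∪ pre   = {ontable(f)} ∪ {clear(g), holding(c)}
          = {clear(g), holding(c), ontable(f)}

== RESULT ==
["clear(g)", "holding(c)", "ontable(f)"]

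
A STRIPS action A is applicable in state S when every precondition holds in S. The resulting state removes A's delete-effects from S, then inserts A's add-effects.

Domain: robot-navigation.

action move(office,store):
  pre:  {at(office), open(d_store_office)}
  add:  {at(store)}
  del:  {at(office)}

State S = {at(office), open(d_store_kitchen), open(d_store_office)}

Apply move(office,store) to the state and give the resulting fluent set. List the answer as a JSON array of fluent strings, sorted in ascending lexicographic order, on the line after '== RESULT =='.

Compute (S \ del) ∪ add:
  pre ⊆ S: {at(office), open(d_store_office)} ⊆ S  — applicable
  S \ del = {open(d_store_kitchen), open(d_store_office)}
  ∪ add   = {at(store), open(d_store_kitchen), open(d_store_office)}

== RESULT ==
["at(store)", "open(d_store_kitchen)", "open(d_store_office)"]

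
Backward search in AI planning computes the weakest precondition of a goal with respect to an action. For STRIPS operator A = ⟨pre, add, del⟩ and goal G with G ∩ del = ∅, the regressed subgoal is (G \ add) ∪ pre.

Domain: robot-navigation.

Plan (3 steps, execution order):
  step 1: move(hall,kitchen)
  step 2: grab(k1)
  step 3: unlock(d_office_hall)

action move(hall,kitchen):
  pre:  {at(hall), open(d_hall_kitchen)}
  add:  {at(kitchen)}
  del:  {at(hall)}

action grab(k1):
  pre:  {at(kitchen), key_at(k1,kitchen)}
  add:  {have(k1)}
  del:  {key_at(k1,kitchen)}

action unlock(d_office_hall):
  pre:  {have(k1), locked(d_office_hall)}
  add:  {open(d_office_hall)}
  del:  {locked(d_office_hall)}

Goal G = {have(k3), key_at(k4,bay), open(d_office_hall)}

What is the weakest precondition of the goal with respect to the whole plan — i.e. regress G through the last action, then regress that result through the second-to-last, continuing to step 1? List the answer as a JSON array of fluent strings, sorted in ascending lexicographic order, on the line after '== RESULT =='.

Work backward from the goal:
  through step 3 (unlock(d_office_hall)): drop {open(d_office_hall)}, keep {have(k3), key_at(k4,bay)}, require {have(k1), locked(d_office_hall)}
    → {have(k1), have(k3), key_at(k4,bay), locked(d_office_hall)}
  through step 2 (grab(k1)): drop {have(k1)}, keep {have(k3), key_at(k4,bay), locked(d_office_hall)}, require {at(kitchen), key_at(k1,kitchen)}
    → {at(kitchen), have(k3), key_at(k1,kitchen), key_at(k4,bay), locked(d_office_hall)}
  through step 1 (move(hall,kitchen)): drop {at(kitchen)}, keep {have(k3), key_at(k1,kitchen), key_at(k4,bay), locked(d_office_hall)}, require {at(hall), open(d_hall_kitchen)}
    → {at(hall), have(k3), key_at(k1,kitchen), key_at(k4,bay), locked(d_office_hall), open(d_hall_kitchen)}

== RESULT ==
["at(hall)", "have(k3)", "key_at(k1,kitchen)", "key_at(k4,bay)", "locked(d_office_hall)", "open(d_hall_kitchen)"]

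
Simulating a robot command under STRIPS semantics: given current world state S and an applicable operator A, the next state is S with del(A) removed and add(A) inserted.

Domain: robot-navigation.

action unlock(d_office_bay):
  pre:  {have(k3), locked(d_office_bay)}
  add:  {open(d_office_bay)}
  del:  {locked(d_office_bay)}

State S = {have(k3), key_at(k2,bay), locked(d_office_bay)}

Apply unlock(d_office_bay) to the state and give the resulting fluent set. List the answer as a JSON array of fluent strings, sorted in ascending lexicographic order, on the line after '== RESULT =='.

Compute (S \ del) ∪ add:
  pre ⊆ S: {have(k3), locked(d_office_bay)} ⊆ S  — applicable
  S \ del = {have(k3), key_at(k2,bay)}
  ∪ add   = {have(k3), key_at(k2,bay), open(d_office_bay)}

== RESULT ==
["have(k3)", "key_at(k2,bay)", "open(d_office_bay)"]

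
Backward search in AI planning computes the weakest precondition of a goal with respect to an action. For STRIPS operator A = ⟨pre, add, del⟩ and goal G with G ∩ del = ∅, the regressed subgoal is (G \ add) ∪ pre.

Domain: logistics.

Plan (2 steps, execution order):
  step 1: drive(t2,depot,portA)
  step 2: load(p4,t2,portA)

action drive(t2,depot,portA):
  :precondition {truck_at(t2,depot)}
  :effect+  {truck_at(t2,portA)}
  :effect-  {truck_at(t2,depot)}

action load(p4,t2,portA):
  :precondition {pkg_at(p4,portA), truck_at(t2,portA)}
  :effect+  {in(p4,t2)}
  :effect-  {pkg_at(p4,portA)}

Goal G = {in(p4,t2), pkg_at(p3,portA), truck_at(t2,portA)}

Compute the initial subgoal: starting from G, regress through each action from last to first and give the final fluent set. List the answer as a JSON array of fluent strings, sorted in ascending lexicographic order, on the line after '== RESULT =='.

Work backward from the goal:
  through step 2 (load(p4,t2,portA)): drop {in(p4,t2)}, keep {pkg_at(p3,portA), truck_at(t2,portA)}, require {pkg_at(p4,portA), truck_at(t2,portA)}
    → {pkg_at(p3,portA), pkg_at(p4,portA), truck_at(t2,portA)}
  through step 1 (drive(t2,depot,portA)): drop {truck_at(t2,portA)}, keep {pkg_at(p3,portA), pkg_at(p4,portA)}, require {truck_at(t2,depot)}
    → {pkg_at(p3,portA), pkg_at(p4,portA), truck_at(t2,depot)}

== RESULT ==
["pkg_at(p3,portA)", "pkg_at(p4,portA)", "truck_at(t2,depot)"]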